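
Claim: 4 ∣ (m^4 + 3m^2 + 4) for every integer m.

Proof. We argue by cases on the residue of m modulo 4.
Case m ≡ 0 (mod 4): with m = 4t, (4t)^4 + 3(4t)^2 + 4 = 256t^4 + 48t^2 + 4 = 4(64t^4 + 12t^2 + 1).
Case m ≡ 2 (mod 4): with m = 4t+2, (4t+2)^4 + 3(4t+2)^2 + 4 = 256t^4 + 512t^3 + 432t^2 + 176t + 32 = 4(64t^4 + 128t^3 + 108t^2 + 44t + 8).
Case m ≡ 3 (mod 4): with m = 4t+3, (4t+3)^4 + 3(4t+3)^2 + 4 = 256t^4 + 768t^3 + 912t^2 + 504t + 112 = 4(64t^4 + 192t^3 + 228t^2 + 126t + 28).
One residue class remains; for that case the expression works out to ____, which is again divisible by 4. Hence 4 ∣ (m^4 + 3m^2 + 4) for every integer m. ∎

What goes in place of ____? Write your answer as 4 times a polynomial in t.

Only m ≡ 1 (mod 4) is unaccounted for. Put m = 4t+1:
(4t+1)^4 + 3(4t+1)^2 + 4 expands to 256t^4 + 256t^3 + 144t^2 + 40t + 8,
and factoring out 4 leaves 4(64t^4 + 64t^3 + 36t^2 + 10t + 2).

4(64t^4 + 64t^3 + 36t^2 + 10t + 2)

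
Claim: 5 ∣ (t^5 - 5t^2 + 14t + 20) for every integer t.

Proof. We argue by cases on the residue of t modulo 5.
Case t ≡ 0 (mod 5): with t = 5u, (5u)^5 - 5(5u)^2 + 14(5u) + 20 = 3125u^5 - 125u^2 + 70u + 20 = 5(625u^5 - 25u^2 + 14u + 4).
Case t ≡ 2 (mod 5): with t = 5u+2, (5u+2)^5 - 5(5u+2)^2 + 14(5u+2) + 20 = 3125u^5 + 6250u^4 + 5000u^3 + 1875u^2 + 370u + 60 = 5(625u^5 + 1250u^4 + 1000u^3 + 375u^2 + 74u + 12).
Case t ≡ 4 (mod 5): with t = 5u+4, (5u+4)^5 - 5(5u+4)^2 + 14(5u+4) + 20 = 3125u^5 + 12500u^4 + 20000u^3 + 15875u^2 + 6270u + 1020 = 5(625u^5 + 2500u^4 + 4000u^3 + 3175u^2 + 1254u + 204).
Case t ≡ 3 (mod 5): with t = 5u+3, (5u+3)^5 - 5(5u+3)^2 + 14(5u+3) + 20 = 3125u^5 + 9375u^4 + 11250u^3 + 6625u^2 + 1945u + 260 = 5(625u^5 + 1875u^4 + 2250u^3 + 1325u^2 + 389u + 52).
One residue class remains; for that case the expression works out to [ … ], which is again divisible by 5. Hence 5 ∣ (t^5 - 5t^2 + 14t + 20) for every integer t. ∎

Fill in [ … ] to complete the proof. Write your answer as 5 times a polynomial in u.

5(625u^5 + 625u^4 + 250u^3 + 25u^2 + 9u + 6)

The residues treated are {0, 2, 4, 3}, so the missing case is t ≡ 1 (mod 5); write t = 5u+1.
Then (5u+1)^5 - 5(5u+1)^2 + 14(5u+1) + 20 = 3125u^5 + 3125u^4 + 1250u^3 + 125u^2 + 45u + 30 = 5(625u^5 + 625u^4 + 250u^3 + 25u^2 + 9u + 6).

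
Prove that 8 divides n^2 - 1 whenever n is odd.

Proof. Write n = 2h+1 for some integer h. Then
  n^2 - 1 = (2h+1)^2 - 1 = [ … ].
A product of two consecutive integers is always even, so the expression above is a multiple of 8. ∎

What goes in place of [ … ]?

4h(h + 1)

(2h+1)^2 - 1 = 4h^2 + 4h + 1 - 1 = 4h^2 + 4h = 4h(h+1).
Since h and h+1 are consecutive, h(h+1) is even, and 4·(even) is a multiple of 8.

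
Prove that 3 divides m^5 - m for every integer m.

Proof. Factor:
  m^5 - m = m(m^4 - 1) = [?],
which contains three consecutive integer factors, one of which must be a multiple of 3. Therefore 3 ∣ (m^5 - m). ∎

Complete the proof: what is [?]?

(m - 1)m(m + 1)(m^2 + 1)

m^4 - 1 = (m^2 - 1)(m^2 + 1), and m^2 - 1 = (m-1)(m+1).
So m(m^4 - 1) = (m - 1)m(m + 1)(m^2 + 1).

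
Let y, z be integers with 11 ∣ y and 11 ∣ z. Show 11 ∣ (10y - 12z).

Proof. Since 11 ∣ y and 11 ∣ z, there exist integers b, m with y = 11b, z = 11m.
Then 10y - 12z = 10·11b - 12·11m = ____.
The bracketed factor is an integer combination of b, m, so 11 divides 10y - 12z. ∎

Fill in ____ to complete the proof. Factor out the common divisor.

11(10b - 12m)

Pull the common 11 out of every term: 10·11b - 12·11m = 11(10b - 12m).
10b - 12m is an integer, which exhibits the divisibility.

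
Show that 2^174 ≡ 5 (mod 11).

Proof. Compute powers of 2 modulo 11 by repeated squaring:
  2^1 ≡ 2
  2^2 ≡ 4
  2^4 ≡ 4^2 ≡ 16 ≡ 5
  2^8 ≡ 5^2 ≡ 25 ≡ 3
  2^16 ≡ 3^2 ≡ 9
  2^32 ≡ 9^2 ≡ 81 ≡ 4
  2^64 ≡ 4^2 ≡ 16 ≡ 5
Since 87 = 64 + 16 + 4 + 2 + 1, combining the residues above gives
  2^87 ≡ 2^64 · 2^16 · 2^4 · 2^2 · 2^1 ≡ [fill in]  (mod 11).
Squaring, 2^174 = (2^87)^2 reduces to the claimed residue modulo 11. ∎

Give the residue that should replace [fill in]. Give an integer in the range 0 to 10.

7

Multiply the listed residues: 5 · 9 · 5 · 4 · 2 = 45 → 225 → 900 → 1800.
Reducing modulo 11: 1800 = 163·11 + 7, so 2^87 ≡ 7.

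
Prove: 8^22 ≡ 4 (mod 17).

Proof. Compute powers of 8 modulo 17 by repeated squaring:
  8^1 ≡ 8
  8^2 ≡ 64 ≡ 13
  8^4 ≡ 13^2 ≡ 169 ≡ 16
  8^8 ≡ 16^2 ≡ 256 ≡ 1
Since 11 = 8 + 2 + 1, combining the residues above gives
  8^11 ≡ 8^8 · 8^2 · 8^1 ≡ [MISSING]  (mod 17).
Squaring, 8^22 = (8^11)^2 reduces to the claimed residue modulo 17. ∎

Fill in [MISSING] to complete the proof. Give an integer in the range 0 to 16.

2

Multiply the listed residues: 1 · 13 · 8 = 13 → 104.
Reducing modulo 17: 104 = 6·17 + 2, so 8^11 ≡ 2.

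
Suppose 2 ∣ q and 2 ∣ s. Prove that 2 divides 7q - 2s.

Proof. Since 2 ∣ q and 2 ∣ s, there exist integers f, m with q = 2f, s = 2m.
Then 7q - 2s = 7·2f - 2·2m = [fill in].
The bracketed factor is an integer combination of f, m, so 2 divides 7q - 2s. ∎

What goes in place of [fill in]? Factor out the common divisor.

Each term has a factor of 2: 7·2f - 2·2m = 2·(7f - 2m).
Since 7f - 2m is an integer, 2 ∣ (7q - 2s).

2(7f - 2m)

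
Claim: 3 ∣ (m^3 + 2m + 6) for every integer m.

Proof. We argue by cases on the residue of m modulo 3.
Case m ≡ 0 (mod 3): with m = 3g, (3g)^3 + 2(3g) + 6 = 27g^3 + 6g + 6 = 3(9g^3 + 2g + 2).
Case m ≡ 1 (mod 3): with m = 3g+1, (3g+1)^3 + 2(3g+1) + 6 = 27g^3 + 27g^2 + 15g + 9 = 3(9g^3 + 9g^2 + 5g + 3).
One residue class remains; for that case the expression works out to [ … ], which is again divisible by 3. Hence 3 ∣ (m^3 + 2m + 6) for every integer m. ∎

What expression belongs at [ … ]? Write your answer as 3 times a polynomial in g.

3(9g^3 + 18g^2 + 14g + 6)

Only m ≡ 2 (mod 3) is unaccounted for. Put m = 3g+2:
(3g+2)^3 + 2(3g+2) + 6 expands to 27g^3 + 54g^2 + 42g + 18,
and factoring out 3 leaves 3(9g^3 + 18g^2 + 14g + 6).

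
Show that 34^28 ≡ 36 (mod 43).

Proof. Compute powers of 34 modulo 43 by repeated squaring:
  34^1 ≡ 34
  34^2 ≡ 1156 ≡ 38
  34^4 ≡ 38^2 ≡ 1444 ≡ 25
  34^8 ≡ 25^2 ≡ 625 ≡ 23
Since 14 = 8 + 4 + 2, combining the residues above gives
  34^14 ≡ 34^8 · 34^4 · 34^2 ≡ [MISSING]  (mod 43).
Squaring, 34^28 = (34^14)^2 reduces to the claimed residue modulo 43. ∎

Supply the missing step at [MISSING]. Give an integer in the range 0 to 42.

6

Multiply the listed residues: 23 · 25 · 38 = 575 → 21850.
Reducing modulo 43: 21850 = 508·43 + 6, so 34^14 ≡ 6.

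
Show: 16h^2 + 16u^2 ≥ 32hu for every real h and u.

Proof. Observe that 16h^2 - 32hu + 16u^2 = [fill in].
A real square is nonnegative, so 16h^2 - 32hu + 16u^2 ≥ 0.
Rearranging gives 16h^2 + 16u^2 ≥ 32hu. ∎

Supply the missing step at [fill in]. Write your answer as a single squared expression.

16h^2 - 32hu + 16u^2 is a perfect-square trinomial: the outer terms are (4h)^2 and (4u)^2, and the cross term is -2·4h·4u.
So 16h^2 - 32hu + 16u^2 = (4h - 4u)^2 ≥ 0.

(4h - 4u)^2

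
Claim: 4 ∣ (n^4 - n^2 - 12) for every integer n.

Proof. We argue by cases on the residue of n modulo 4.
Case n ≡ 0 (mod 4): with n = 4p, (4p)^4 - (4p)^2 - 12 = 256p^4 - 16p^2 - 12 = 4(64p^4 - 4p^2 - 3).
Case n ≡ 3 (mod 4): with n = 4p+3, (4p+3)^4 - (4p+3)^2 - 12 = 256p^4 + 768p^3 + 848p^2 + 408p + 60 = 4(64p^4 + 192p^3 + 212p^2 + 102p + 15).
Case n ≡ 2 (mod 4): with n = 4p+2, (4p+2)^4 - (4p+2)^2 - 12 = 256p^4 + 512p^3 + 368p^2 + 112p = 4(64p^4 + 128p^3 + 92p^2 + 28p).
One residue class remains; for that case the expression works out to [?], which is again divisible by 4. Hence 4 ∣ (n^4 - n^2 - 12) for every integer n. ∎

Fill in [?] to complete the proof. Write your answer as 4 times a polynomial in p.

The residues treated are {0, 3, 2}, so the missing case is n ≡ 1 (mod 4); write n = 4p+1.
Then (4p+1)^4 - (4p+1)^2 - 12 = 256p^4 + 256p^3 + 80p^2 + 8p - 12 = 4(64p^4 + 64p^3 + 20p^2 + 2p - 3).

4(64p^4 + 64p^3 + 20p^2 + 2p - 3)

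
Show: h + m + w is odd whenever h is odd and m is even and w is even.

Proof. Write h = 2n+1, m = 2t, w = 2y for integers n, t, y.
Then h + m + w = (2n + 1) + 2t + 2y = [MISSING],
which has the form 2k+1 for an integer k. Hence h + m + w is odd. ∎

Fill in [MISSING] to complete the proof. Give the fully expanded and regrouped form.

(2n + 1) + 2t + 2y = 2n + 2t + 2y + 1
= 2(n + t + y) + 1.
Since n + t + y is an integer, the sum is of the form 2k+1 for an integer k.

2(n + t + y) + 1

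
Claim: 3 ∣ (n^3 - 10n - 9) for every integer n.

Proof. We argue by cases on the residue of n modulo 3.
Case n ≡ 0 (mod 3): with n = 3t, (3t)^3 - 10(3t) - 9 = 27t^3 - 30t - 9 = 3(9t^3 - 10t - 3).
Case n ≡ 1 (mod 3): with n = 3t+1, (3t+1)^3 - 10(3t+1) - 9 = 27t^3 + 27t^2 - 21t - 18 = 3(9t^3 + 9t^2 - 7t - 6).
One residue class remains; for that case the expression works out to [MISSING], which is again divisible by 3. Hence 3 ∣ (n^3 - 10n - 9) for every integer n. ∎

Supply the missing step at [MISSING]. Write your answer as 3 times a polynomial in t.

3(9t^3 + 18t^2 + 2t - 7)

The residues treated are {0, 1}, so the missing case is n ≡ 2 (mod 3); write n = 3t+2.
Then (3t+2)^3 - 10(3t+2) - 9 = 27t^3 + 54t^2 + 6t - 21 = 3(9t^3 + 18t^2 + 2t - 7).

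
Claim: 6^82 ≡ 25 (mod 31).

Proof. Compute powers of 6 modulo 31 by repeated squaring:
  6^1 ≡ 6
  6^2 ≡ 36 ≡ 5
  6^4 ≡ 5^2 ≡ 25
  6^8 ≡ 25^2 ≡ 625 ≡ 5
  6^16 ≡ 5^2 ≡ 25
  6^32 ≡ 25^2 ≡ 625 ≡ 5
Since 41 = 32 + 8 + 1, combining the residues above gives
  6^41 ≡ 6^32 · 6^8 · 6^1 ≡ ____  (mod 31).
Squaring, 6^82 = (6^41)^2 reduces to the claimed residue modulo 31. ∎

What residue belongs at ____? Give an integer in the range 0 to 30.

Multiply the listed residues: 5 · 5 · 6 = 25 → 150.
Reducing modulo 31: 150 = 4·31 + 26, so 6^41 ≡ 26.

26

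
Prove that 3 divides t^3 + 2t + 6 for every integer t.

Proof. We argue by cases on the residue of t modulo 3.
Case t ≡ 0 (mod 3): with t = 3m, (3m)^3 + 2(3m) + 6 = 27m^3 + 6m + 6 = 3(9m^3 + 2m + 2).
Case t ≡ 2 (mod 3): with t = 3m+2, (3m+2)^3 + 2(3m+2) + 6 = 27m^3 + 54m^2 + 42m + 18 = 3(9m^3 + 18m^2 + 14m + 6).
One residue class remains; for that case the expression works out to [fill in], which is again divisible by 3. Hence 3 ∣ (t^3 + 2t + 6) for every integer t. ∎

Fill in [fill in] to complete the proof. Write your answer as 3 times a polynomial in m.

Only t ≡ 1 (mod 3) is unaccounted for. Put t = 3m+1:
(3m+1)^3 + 2(3m+1) + 6 expands to 27m^3 + 27m^2 + 15m + 9,
and factoring out 3 leaves 3(9m^3 + 9m^2 + 5m + 3).

3(9m^3 + 9m^2 + 5m + 3)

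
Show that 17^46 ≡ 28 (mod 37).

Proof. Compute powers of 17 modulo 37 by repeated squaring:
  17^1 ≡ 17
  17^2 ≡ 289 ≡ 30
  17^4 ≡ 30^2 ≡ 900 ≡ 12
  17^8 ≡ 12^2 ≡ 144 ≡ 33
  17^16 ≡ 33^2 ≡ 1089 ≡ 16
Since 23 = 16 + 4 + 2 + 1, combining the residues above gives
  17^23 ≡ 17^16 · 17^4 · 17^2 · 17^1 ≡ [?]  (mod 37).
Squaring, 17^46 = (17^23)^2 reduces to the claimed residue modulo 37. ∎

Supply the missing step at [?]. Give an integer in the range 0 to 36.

Multiply the listed residues: 16 · 12 · 30 · 17 = 192 → 5760 → 97920.
Reducing modulo 37: 97920 = 2646·37 + 18, so 17^23 ≡ 18.

18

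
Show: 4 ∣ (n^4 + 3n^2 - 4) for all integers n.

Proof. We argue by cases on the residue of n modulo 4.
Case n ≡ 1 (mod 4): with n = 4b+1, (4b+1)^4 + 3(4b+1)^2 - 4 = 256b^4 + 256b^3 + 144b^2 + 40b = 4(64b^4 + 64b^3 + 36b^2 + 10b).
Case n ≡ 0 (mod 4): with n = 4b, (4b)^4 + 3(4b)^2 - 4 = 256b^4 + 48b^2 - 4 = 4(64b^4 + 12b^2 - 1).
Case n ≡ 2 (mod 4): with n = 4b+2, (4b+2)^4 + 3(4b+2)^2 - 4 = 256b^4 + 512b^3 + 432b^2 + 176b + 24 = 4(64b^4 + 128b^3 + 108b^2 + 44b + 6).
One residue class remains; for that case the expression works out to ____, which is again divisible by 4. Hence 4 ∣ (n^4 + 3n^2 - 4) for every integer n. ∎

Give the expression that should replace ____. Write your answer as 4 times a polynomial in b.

The residues treated are {1, 0, 2}, so the missing case is n ≡ 3 (mod 4); write n = 4b+3.
Then (4b+3)^4 + 3(4b+3)^2 - 4 = 256b^4 + 768b^3 + 912b^2 + 504b + 104 = 4(64b^4 + 192b^3 + 228b^2 + 126b + 26).

4(64b^4 + 192b^3 + 228b^2 + 126b + 26)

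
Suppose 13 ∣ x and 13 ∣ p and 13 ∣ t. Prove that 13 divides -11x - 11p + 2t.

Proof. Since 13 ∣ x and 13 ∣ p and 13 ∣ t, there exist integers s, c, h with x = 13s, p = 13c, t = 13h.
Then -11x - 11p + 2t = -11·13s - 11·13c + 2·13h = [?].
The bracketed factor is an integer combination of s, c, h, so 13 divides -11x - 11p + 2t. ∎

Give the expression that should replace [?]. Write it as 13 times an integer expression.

13(-11c + 2h - 11s)

Pull the common 13 out of every term: -11·13s - 11·13c + 2·13h = 13(-11c + 2h - 11s).
-11c + 2h - 11s is an integer, which exhibits the divisibility.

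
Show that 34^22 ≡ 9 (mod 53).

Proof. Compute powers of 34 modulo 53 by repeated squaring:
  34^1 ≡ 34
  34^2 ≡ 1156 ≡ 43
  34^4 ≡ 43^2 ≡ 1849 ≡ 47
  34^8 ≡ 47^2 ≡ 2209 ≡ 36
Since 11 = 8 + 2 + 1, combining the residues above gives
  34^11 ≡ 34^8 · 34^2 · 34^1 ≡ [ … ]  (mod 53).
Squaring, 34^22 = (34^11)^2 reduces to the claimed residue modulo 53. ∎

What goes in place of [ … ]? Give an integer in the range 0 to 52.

3

Multiply the listed residues: 36 · 43 · 34 = 1548 → 52632.
Reducing modulo 53: 52632 = 993·53 + 3, so 34^11 ≡ 3.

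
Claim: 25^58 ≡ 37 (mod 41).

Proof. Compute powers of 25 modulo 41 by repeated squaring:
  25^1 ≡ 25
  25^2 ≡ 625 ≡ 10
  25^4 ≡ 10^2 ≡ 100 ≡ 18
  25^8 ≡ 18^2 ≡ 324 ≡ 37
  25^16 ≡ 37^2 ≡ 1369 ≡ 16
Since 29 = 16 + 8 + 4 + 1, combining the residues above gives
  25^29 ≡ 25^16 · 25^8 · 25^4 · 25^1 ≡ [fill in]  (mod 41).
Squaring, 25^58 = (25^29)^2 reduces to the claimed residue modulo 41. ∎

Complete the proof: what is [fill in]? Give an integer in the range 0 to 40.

23

25^16 · 25^8 · 25^4 · 25^1 ≡ 16 · 37 · 18 · 25 = 266400.
266400 mod 41 = 23, so 25^29 ≡ 23 (mod 41).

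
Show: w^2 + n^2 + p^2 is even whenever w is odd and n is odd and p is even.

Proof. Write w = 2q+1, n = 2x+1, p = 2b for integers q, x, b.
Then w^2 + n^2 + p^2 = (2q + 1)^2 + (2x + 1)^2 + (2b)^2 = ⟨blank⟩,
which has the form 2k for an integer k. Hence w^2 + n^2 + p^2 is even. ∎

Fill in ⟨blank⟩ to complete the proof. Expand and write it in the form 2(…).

2(2b^2 + 2q^2 + 2q + 2x^2 + 2x + 1)

(2q + 1)^2 + (2x + 1)^2 + (2b)^2 = 4b^2 + 4q^2 + 4q + 4x^2 + 4x + 2
= 2(2b^2 + 2q^2 + 2q + 2x^2 + 2x + 1).
Since 2b^2 + 2q^2 + 2q + 2x^2 + 2x + 1 is an integer, the sum of squares is of the form 2k for an integer k.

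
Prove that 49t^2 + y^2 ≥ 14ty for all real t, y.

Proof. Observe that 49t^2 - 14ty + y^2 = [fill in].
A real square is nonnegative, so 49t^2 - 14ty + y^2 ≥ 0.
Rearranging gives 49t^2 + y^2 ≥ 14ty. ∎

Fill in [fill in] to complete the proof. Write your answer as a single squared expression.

The leading and trailing coefficients are 7^2 and 1^2, and 14 = 2·7·1, so the trinomial is (7t - y)^2.
Hence 49t^2 - 14ty + y^2 ≥ 0.

(7t - y)^2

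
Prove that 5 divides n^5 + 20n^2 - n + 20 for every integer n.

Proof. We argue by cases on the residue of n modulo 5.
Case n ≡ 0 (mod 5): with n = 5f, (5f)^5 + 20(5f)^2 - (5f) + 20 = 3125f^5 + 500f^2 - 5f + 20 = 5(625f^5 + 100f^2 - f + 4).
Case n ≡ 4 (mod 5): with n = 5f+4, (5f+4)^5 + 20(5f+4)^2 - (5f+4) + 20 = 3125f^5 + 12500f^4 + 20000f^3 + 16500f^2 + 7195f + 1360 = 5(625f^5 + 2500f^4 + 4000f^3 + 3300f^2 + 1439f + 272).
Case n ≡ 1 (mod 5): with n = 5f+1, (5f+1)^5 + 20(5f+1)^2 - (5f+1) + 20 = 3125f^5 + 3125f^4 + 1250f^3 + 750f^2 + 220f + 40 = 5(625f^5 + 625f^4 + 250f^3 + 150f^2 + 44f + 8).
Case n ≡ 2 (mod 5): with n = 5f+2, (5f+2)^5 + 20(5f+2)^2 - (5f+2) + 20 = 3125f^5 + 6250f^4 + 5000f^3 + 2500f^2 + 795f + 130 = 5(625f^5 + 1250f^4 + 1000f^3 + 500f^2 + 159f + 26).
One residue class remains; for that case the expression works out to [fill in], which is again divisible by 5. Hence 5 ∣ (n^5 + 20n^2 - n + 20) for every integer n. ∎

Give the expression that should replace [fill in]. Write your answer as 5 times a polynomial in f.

The residues treated are {0, 4, 1, 2}, so the missing case is n ≡ 3 (mod 5); write n = 5f+3.
Then (5f+3)^5 + 20(5f+3)^2 - (5f+3) + 20 = 3125f^5 + 9375f^4 + 11250f^3 + 7250f^2 + 2620f + 440 = 5(625f^5 + 1875f^4 + 2250f^3 + 1450f^2 + 524f + 88).

5(625f^5 + 1875f^4 + 2250f^3 + 1450f^2 + 524f + 88)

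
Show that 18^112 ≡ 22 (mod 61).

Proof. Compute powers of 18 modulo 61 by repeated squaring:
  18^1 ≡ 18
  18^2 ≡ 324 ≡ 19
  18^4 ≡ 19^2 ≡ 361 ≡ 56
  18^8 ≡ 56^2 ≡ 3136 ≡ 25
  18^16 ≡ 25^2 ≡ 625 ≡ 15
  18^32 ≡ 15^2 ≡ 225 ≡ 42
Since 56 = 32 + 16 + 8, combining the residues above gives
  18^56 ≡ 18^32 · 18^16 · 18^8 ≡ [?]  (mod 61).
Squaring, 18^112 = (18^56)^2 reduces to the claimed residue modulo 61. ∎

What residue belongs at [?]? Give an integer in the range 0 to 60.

12

18^32 · 18^16 · 18^8 ≡ 42 · 15 · 25 = 15750.
15750 mod 61 = 12, so 18^56 ≡ 12 (mod 61).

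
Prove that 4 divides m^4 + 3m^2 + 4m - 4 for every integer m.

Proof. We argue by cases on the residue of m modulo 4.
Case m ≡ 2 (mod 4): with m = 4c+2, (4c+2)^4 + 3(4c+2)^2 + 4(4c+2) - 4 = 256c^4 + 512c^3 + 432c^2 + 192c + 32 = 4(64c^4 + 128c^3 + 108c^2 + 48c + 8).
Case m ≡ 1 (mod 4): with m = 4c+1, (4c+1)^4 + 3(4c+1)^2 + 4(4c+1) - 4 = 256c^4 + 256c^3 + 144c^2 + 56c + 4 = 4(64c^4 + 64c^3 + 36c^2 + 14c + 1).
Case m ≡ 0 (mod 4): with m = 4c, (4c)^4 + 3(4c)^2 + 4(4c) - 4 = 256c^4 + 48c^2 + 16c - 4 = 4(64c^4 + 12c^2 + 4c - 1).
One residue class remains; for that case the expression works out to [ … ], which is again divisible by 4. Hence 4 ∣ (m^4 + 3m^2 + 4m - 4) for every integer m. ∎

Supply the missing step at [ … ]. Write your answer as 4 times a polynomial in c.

Only m ≡ 3 (mod 4) is unaccounted for. Put m = 4c+3:
(4c+3)^4 + 3(4c+3)^2 + 4(4c+3) - 4 expands to 256c^4 + 768c^3 + 912c^2 + 520c + 116,
and factoring out 4 leaves 4(64c^4 + 192c^3 + 228c^2 + 130c + 29).

4(64c^4 + 192c^3 + 228c^2 + 130c + 29)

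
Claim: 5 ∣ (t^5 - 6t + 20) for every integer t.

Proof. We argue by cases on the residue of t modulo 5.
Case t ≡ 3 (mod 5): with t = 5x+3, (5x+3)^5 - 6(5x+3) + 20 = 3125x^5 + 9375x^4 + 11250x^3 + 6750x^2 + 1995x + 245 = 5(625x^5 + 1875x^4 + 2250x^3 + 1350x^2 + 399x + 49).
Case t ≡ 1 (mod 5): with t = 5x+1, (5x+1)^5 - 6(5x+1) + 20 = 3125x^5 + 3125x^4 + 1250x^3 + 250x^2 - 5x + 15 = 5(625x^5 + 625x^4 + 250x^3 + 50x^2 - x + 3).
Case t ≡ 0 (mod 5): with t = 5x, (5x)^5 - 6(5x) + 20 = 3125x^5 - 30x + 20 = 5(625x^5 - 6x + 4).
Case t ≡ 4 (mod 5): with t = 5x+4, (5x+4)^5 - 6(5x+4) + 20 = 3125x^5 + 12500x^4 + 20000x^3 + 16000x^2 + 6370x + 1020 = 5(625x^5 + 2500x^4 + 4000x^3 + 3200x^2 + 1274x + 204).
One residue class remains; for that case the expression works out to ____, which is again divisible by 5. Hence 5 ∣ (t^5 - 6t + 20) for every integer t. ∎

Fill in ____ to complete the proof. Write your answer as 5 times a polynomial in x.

5(625x^5 + 1250x^4 + 1000x^3 + 400x^2 + 74x + 8)

Only t ≡ 2 (mod 5) is unaccounted for. Put t = 5x+2:
(5x+2)^5 - 6(5x+2) + 20 expands to 3125x^5 + 6250x^4 + 5000x^3 + 2000x^2 + 370x + 40,
and factoring out 5 leaves 5(625x^5 + 1250x^4 + 1000x^3 + 400x^2 + 74x + 8).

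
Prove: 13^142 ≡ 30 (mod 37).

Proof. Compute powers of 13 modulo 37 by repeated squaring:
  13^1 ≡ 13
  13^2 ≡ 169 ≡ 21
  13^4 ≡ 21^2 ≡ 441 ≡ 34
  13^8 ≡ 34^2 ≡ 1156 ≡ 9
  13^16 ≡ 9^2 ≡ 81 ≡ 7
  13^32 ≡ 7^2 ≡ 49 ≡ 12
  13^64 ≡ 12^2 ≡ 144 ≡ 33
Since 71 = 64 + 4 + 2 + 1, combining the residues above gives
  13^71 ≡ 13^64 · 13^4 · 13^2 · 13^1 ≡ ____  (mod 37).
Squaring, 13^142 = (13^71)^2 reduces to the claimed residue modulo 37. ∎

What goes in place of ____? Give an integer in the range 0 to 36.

20

Multiply the listed residues: 33 · 34 · 21 · 13 = 1122 → 23562 → 306306.
Reducing modulo 37: 306306 = 8278·37 + 20, so 13^71 ≡ 20.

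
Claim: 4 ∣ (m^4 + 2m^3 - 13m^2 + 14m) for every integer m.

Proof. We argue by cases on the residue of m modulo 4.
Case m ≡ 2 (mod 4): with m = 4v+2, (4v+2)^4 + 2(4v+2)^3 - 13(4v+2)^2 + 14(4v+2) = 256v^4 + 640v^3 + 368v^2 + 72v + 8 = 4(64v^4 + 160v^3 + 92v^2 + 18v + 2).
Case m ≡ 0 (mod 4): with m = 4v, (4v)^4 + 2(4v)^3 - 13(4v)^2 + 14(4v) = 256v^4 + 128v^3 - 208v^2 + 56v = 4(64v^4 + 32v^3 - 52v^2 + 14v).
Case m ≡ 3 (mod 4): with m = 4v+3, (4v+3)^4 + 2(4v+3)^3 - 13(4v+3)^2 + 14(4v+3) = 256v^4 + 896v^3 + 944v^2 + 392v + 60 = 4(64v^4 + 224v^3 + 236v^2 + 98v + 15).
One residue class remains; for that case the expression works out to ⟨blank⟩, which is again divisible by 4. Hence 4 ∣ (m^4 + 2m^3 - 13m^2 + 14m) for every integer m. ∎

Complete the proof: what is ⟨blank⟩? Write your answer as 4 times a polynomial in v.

Only m ≡ 1 (mod 4) is unaccounted for. Put m = 4v+1:
(4v+1)^4 + 2(4v+1)^3 - 13(4v+1)^2 + 14(4v+1) expands to 256v^4 + 384v^3 - 16v^2 - 8v + 4,
and factoring out 4 leaves 4(64v^4 + 96v^3 - 4v^2 - 2v + 1).

4(64v^4 + 96v^3 - 4v^2 - 2v + 1)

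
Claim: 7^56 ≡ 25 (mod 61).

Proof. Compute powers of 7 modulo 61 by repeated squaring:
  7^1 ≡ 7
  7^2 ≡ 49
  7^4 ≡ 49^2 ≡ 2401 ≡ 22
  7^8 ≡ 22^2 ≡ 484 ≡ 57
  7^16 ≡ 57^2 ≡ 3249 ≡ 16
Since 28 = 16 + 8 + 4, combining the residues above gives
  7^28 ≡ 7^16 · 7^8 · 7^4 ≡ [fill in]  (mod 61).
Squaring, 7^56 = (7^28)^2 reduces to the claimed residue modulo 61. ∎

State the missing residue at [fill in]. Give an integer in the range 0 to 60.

Multiply the listed residues: 16 · 57 · 22 = 912 → 20064.
Reducing modulo 61: 20064 = 328·61 + 56, so 7^28 ≡ 56.

56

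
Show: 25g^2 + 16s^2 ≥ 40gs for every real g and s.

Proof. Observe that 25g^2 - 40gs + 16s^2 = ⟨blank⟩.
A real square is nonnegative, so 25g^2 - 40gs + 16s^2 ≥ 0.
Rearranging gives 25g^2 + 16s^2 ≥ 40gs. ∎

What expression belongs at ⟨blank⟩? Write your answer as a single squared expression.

The leading and trailing coefficients are 5^2 and 4^2, and 40 = 2·5·4, so the trinomial is (5g - 4s)^2.
Hence 25g^2 - 40gs + 16s^2 ≥ 0.

(5g - 4s)^2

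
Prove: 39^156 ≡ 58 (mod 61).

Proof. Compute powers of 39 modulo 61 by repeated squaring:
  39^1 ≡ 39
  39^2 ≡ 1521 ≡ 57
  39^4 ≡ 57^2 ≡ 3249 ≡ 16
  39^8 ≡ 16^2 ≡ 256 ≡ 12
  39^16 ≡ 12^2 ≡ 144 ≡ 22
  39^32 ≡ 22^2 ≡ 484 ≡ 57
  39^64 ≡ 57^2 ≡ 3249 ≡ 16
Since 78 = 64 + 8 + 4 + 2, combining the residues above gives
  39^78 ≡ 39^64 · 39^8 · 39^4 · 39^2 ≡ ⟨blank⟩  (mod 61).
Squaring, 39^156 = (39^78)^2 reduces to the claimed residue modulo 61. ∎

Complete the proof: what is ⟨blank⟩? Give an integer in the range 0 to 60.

34

39^64 · 39^8 · 39^4 · 39^2 ≡ 16 · 12 · 16 · 57 = 175104.
175104 mod 61 = 34, so 39^78 ≡ 34 (mod 61).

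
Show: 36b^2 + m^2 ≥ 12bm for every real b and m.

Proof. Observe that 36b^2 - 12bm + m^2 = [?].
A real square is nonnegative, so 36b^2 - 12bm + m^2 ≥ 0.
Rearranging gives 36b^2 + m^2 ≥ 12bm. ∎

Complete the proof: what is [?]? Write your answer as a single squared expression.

(6b - m)^2

The leading and trailing coefficients are 6^2 and 1^2, and 12 = 2·6·1, so the trinomial is (6b - m)^2.
Hence 36b^2 - 12bm + m^2 ≥ 0.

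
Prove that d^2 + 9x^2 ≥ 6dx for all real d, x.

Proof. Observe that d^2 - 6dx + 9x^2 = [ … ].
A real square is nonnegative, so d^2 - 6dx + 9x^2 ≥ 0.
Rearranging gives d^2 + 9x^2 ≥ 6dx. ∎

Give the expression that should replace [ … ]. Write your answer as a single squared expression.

d^2 - 6dx + 9x^2 is a perfect-square trinomial: the outer terms are (d)^2 and (3x)^2, and the cross term is -2·d·3x.
So d^2 - 6dx + 9x^2 = (d - 3x)^2 ≥ 0.

(d - 3x)^2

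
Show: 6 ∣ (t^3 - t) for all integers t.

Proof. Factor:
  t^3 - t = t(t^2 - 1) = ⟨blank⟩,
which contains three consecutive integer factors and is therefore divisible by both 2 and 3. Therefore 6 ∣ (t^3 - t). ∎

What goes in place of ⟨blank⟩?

t(t^2 - 1) = t(t - 1)(t + 1) = (t - 1)t(t + 1).
These three factors are consecutive integers, so their product is divisible by 6.

(t - 1)t(t + 1)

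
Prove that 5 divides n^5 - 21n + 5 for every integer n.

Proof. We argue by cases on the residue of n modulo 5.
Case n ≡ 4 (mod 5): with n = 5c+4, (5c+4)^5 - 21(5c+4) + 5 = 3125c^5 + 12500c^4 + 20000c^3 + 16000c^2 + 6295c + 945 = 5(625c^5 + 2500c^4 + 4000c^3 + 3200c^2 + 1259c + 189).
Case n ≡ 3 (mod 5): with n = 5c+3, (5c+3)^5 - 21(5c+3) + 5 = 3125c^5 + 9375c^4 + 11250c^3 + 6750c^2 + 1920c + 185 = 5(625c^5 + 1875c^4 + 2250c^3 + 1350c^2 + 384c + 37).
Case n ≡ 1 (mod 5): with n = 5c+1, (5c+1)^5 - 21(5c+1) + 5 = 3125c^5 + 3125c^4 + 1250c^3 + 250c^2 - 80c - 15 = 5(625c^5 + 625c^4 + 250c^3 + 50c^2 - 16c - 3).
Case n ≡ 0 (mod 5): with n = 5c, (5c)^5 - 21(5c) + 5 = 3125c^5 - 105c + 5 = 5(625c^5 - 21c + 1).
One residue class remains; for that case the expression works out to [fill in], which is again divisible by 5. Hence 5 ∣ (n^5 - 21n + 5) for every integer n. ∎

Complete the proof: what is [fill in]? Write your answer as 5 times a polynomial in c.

Only n ≡ 2 (mod 5) is unaccounted for. Put n = 5c+2:
(5c+2)^5 - 21(5c+2) + 5 expands to 3125c^5 + 6250c^4 + 5000c^3 + 2000c^2 + 295c - 5,
and factoring out 5 leaves 5(625c^5 + 1250c^4 + 1000c^3 + 400c^2 + 59c - 1).

5(625c^5 + 1250c^4 + 1000c^3 + 400c^2 + 59c - 1)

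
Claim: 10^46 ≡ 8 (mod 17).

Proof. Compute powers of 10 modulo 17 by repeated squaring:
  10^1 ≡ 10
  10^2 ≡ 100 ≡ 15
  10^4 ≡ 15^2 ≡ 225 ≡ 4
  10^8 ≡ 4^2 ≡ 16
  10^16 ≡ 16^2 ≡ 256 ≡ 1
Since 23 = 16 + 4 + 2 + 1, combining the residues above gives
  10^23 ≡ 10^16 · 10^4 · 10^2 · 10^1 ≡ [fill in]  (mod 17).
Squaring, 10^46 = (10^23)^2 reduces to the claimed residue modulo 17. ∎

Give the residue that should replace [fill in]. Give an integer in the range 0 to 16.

5

10^16 · 10^4 · 10^2 · 10^1 ≡ 1 · 4 · 15 · 10 = 600.
600 mod 17 = 5, so 10^23 ≡ 5 (mod 17).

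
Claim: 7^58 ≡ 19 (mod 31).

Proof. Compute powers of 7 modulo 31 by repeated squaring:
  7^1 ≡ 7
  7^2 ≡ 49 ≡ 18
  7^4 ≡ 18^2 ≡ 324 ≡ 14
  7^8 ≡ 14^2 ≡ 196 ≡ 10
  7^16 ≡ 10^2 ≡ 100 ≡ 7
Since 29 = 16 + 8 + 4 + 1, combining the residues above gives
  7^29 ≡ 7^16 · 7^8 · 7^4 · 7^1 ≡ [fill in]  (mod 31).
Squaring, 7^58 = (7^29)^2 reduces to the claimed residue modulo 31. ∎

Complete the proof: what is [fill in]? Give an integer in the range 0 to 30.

Multiply the listed residues: 7 · 10 · 14 · 7 = 70 → 980 → 6860.
Reducing modulo 31: 6860 = 221·31 + 9, so 7^29 ≡ 9.

9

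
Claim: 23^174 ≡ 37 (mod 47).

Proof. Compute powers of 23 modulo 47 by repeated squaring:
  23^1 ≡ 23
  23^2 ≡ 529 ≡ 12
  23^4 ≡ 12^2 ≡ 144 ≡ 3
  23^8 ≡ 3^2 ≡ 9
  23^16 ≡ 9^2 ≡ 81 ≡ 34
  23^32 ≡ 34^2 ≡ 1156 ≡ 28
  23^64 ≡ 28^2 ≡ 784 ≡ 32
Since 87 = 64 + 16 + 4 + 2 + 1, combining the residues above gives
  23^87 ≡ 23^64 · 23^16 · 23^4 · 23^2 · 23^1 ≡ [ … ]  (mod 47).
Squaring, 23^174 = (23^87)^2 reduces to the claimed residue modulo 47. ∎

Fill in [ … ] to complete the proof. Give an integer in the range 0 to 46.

15

23^64 · 23^16 · 23^4 · 23^2 · 23^1 ≡ 32 · 34 · 3 · 12 · 23 = 900864.
900864 mod 47 = 15, so 23^87 ≡ 15 (mod 47).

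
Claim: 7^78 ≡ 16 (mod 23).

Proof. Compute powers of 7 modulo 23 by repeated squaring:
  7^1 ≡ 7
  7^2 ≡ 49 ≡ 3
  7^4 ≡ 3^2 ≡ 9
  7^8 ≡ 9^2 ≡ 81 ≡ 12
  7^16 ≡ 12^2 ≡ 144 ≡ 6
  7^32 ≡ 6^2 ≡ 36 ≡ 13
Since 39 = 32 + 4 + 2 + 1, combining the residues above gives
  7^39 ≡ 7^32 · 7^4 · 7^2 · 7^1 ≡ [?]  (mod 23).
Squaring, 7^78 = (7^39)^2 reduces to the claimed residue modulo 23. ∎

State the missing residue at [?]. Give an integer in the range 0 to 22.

19

7^32 · 7^4 · 7^2 · 7^1 ≡ 13 · 9 · 3 · 7 = 2457.
2457 mod 23 = 19, so 7^39 ≡ 19 (mod 23).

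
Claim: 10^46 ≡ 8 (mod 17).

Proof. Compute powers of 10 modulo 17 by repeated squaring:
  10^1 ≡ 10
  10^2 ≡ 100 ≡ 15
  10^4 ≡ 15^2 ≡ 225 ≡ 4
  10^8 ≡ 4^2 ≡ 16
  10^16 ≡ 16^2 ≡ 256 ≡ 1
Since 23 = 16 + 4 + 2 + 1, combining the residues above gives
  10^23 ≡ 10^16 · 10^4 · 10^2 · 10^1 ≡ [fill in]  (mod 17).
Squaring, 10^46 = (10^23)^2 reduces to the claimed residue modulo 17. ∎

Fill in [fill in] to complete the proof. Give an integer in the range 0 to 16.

10^16 · 10^4 · 10^2 · 10^1 ≡ 1 · 4 · 15 · 10 = 600.
600 mod 17 = 5, so 10^23 ≡ 5 (mod 17).

5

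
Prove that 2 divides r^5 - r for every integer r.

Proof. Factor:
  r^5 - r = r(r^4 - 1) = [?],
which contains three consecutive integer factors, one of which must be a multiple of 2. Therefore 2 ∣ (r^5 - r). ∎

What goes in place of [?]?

r^4 - 1 = (r^2 - 1)(r^2 + 1), and r^2 - 1 = (r-1)(r+1).
So r(r^4 - 1) = (r - 1)r(r + 1)(r^2 + 1).

(r - 1)r(r + 1)(r^2 + 1)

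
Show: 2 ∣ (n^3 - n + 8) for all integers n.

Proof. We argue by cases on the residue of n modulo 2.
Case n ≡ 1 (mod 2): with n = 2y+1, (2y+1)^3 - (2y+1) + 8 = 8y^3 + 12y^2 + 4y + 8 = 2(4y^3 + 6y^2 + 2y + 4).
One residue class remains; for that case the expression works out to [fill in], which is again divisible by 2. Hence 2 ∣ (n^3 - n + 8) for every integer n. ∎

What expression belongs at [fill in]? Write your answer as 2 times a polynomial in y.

2(4y^3 - y + 4)

The residues treated are {1}, so the missing case is n ≡ 0 (mod 2); write n = 2y.
Then (2y)^3 - (2y) + 8 = 8y^3 - 2y + 8 = 2(4y^3 - y + 4).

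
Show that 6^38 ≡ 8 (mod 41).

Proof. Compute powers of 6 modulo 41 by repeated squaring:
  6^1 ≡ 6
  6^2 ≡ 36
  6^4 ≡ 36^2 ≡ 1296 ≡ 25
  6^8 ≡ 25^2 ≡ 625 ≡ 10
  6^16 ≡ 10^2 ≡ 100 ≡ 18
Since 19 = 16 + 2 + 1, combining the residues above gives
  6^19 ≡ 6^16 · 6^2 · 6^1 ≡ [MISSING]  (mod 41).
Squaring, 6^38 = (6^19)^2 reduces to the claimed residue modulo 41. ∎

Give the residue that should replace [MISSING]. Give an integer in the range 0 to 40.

6^16 · 6^2 · 6^1 ≡ 18 · 36 · 6 = 3888.
3888 mod 41 = 34, so 6^19 ≡ 34 (mod 41).

34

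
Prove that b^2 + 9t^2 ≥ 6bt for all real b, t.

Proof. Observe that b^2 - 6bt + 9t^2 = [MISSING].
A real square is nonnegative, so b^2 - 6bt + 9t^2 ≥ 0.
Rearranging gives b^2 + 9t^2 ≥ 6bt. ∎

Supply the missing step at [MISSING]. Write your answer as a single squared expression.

The leading and trailing coefficients are 1^2 and 3^2, and 6 = 2·1·3, so the trinomial is (b - 3t)^2.
Hence b^2 - 6bt + 9t^2 ≥ 0.

(b - 3t)^2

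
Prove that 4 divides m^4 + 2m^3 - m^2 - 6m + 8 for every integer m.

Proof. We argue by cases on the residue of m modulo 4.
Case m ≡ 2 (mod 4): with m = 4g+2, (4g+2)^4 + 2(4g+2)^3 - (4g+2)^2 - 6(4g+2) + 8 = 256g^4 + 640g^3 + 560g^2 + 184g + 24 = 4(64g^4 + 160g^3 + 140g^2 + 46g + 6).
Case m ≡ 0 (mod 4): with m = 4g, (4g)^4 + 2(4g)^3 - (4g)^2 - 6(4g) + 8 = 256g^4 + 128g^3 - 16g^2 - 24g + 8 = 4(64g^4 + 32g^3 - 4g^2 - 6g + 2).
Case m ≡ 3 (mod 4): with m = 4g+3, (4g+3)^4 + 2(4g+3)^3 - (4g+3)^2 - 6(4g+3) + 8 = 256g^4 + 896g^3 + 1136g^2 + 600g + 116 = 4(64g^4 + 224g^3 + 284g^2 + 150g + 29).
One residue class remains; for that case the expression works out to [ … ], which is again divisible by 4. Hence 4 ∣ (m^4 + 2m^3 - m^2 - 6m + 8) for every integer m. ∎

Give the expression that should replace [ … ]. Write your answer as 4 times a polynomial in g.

Only m ≡ 1 (mod 4) is unaccounted for. Put m = 4g+1:
(4g+1)^4 + 2(4g+1)^3 - (4g+1)^2 - 6(4g+1) + 8 expands to 256g^4 + 384g^3 + 176g^2 + 8g + 4,
and factoring out 4 leaves 4(64g^4 + 96g^3 + 44g^2 + 2g + 1).

4(64g^4 + 96g^3 + 44g^2 + 2g + 1)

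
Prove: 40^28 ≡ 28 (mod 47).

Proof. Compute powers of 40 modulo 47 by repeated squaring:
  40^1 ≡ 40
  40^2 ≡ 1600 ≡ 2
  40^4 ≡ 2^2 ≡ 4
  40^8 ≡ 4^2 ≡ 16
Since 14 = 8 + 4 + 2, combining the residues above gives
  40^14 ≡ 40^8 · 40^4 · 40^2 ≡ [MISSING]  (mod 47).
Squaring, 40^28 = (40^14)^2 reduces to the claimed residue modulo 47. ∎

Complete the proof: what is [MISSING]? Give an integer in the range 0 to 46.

34

40^8 · 40^4 · 40^2 ≡ 16 · 4 · 2 = 128.
128 mod 47 = 34, so 40^14 ≡ 34 (mod 47).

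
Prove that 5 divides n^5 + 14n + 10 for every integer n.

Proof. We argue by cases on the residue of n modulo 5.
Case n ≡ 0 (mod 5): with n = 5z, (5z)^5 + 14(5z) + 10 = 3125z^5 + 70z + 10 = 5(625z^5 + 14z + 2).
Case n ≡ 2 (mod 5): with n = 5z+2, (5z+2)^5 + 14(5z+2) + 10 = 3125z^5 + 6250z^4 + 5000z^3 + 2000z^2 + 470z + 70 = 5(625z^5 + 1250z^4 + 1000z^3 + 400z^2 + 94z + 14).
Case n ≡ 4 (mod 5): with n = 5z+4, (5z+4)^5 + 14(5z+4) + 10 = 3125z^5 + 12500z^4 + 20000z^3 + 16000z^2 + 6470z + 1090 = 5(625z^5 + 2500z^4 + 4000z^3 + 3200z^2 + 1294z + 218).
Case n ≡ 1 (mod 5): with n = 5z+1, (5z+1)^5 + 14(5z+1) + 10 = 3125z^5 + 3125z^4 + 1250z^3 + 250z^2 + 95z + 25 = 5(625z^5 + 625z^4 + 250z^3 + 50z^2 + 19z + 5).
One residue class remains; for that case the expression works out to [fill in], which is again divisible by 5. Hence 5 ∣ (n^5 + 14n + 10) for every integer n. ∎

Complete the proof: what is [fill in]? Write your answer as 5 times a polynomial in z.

5(625z^5 + 1875z^4 + 2250z^3 + 1350z^2 + 419z + 59)

The residues treated are {0, 2, 4, 1}, so the missing case is n ≡ 3 (mod 5); write n = 5z+3.
Then (5z+3)^5 + 14(5z+3) + 10 = 3125z^5 + 9375z^4 + 11250z^3 + 6750z^2 + 2095z + 295 = 5(625z^5 + 1875z^4 + 2250z^3 + 1350z^2 + 419z + 59).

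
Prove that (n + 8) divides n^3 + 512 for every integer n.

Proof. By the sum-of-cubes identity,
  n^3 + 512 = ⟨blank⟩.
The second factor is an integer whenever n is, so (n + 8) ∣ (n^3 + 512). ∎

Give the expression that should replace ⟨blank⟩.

(n + 8)(n^2 - 8n + 64)

a^3 + b^3 = (a + b)(a^2 - ab + b^2). With a = n, b = 8:
n^3 + 512 = (n + 8)(n^2 - 8n + 64).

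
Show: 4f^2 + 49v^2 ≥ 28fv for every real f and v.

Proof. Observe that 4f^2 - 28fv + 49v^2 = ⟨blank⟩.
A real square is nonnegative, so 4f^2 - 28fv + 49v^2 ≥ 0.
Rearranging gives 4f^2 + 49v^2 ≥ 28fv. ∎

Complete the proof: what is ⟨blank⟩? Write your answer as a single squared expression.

(2f - 7v)^2

The leading and trailing coefficients are 2^2 and 7^2, and 28 = 2·2·7, so the trinomial is (2f - 7v)^2.
Hence 4f^2 - 28fv + 49v^2 ≥ 0.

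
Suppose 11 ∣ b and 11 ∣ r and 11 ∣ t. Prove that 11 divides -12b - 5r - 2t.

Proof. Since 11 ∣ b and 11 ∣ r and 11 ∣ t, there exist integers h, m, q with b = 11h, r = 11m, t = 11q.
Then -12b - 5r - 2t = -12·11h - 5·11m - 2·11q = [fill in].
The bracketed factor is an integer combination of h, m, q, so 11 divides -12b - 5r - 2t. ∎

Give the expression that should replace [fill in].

11(-12h - 5m - 2q)

Each term has a factor of 11: -12·11h - 5·11m - 2·11q = 11·(-12h - 5m - 2q).
Since -12h - 5m - 2q is an integer, 11 ∣ (-12b - 5r - 2t).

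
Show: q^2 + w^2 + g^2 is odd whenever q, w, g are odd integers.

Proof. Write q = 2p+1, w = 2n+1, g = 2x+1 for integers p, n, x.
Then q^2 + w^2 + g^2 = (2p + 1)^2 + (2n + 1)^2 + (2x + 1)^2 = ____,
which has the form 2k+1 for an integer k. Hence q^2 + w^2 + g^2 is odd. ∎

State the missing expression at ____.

(2p + 1)^2 + (2n + 1)^2 + (2x + 1)^2 = 4n^2 + 4n + 4p^2 + 4p + 4x^2 + 4x + 3
= 2(2n^2 + 2n + 2p^2 + 2p + 2x^2 + 2x + 1) + 1.
Since 2n^2 + 2n + 2p^2 + 2p + 2x^2 + 2x + 1 is an integer, the sum of squares is of the form 2k+1 for an integer k.

2(2n^2 + 2n + 2p^2 + 2p + 2x^2 + 2x + 1) + 1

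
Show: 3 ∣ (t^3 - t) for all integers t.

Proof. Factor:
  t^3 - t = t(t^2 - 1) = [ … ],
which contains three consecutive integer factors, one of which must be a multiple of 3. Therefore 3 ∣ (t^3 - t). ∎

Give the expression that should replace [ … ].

t(t^2 - 1) = t(t - 1)(t + 1) = (t - 1)t(t + 1).
These three factors are consecutive integers, so their product is divisible by 3.

(t - 1)t(t + 1)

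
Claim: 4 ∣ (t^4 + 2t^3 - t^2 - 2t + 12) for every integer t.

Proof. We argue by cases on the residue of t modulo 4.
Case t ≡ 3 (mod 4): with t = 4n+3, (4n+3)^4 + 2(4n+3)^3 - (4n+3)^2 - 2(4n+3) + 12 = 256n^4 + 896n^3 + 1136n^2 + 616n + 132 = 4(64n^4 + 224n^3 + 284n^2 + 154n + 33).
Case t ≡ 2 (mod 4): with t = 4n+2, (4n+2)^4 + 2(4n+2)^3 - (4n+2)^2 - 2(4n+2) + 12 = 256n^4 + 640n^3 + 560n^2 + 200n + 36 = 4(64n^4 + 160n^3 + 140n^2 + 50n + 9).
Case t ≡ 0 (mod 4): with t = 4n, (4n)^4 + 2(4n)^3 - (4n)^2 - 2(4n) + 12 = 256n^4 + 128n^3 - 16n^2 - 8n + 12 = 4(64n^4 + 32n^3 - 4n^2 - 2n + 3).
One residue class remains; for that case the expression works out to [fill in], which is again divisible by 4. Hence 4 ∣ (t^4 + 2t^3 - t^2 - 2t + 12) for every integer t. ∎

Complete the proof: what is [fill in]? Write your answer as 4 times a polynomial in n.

4(64n^4 + 96n^3 + 44n^2 + 6n + 3)

Only t ≡ 1 (mod 4) is unaccounted for. Put t = 4n+1:
(4n+1)^4 + 2(4n+1)^3 - (4n+1)^2 - 2(4n+1) + 12 expands to 256n^4 + 384n^3 + 176n^2 + 24n + 12,
and factoring out 4 leaves 4(64n^4 + 96n^3 + 44n^2 + 6n + 3).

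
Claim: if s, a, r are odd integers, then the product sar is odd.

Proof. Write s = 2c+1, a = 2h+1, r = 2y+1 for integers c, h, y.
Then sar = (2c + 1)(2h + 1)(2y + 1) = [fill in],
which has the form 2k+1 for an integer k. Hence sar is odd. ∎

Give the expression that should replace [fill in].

Expanding: (2c + 1)(2h + 1)(2y + 1) = 8chy + 4ch + 4cy + 2c + 4hy + 2h + 2y + 1.
Every term except the constant is even, so this is 2(4chy + 2ch + 2cy + c + 2hy + h + y) + 1,
and 4chy + 2ch + 2cy + c + 2hy + h + y ∈ ℤ gives the required form.

2(4chy + 2ch + 2cy + c + 2hy + h + y) + 1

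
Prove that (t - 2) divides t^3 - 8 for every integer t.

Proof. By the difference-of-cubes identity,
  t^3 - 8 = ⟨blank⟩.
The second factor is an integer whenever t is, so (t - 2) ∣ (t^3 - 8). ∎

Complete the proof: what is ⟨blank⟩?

a^3 - b^3 = (a - b)(a^2 + ab + b^2). With a = t, b = 2:
t^3 - 8 = (t - 2)(t^2 + 2t + 4).

(t - 2)(t^2 + 2t + 4)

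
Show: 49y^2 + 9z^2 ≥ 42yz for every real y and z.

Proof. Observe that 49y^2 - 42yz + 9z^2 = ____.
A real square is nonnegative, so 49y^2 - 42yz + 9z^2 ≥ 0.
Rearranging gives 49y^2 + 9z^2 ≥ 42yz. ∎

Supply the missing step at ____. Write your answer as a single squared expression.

The leading and trailing coefficients are 7^2 and 3^2, and 42 = 2·7·3, so the trinomial is (7y - 3z)^2.
Hence 49y^2 - 42yz + 9z^2 ≥ 0.

(7y - 3z)^2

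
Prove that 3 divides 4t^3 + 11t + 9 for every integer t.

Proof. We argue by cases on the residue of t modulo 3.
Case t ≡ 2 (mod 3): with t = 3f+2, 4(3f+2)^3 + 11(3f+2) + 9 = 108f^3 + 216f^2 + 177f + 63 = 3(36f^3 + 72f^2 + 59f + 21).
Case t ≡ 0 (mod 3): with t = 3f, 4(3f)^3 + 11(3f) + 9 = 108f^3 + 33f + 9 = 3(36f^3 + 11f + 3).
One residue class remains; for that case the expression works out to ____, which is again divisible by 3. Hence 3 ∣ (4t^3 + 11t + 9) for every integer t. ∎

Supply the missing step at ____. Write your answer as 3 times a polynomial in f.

3(36f^3 + 36f^2 + 23f + 8)

Only t ≡ 1 (mod 3) is unaccounted for. Put t = 3f+1:
4(3f+1)^3 + 11(3f+1) + 9 expands to 108f^3 + 108f^2 + 69f + 24,
and factoring out 3 leaves 3(36f^3 + 36f^2 + 23f + 8).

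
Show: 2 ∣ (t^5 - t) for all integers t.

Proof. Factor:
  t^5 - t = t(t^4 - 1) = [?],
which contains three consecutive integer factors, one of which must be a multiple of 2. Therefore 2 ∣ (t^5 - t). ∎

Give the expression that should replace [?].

(t - 1)t(t + 1)(t^2 + 1)

t^4 - 1 = (t^2 - 1)(t^2 + 1), and t^2 - 1 = (t-1)(t+1).
So t(t^4 - 1) = (t - 1)t(t + 1)(t^2 + 1).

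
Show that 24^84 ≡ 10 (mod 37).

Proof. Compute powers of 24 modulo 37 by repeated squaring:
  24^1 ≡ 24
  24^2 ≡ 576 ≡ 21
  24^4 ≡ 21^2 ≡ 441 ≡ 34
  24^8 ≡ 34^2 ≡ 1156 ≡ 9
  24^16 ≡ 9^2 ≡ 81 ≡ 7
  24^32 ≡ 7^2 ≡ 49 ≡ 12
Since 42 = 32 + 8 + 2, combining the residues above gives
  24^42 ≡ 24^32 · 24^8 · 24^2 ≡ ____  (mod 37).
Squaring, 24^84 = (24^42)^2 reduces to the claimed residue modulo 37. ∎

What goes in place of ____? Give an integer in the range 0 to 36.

24^32 · 24^8 · 24^2 ≡ 12 · 9 · 21 = 2268.
2268 mod 37 = 11, so 24^42 ≡ 11 (mod 37).

11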